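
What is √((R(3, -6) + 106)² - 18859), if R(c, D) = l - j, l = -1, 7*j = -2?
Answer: I*√380922/7 ≈ 88.17*I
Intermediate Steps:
j = -2/7 (j = (⅐)*(-2) = -2/7 ≈ -0.28571)
R(c, D) = -5/7 (R(c, D) = -1 - 1*(-2/7) = -1 + 2/7 = -5/7)
√((R(3, -6) + 106)² - 18859) = √((-5/7 + 106)² - 18859) = √((737/7)² - 18859) = √(543169/49 - 18859) = √(-380922/49) = I*√380922/7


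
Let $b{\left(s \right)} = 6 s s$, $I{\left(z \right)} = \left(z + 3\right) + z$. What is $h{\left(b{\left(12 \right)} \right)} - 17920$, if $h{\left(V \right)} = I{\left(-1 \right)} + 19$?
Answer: $-17900$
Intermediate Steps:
$I{\left(z \right)} = 3 + 2 z$ ($I{\left(z \right)} = \left(3 + z\right) + z = 3 + 2 z$)
$b{\left(s \right)} = 6 s^{2}$
$h{\left(V \right)} = 20$ ($h{\left(V \right)} = \left(3 + 2 \left(-1\right)\right) + 19 = \left(3 - 2\right) + 19 = 1 + 19 = 20$)
$h{\left(b{\left(12 \right)} \right)} - 17920 = 20 - 17920 = -17900$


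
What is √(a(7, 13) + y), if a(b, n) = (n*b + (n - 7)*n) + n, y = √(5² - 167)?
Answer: √(182 + I*√142) ≈ 13.498 + 0.44141*I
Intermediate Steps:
y = I*√142 (y = √(25 - 167) = √(-142) = I*√142 ≈ 11.916*I)
a(b, n) = n + b*n + n*(-7 + n) (a(b, n) = (b*n + (-7 + n)*n) + n = (b*n + n*(-7 + n)) + n = n + b*n + n*(-7 + n))
√(a(7, 13) + y) = √(13*(-6 + 7 + 13) + I*√142) = √(13*14 + I*√142) = √(182 + I*√142)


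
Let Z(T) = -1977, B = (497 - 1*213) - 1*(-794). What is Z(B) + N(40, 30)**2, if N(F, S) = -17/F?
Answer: -3162911/1600 ≈ -1976.8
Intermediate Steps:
B = 1078 (B = (497 - 213) + 794 = 284 + 794 = 1078)
Z(B) + N(40, 30)**2 = -1977 + (-17/40)**2 = -1977 + 289/1600 = -3162911/1600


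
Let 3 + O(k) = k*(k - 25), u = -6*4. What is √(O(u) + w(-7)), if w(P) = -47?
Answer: √1126 ≈ 33.556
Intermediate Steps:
u = -24
O(k) = -3 + k*(-25 + k) (O(k) = -3 + k*(k - 25) = -3 + k*(-25 + k))
√(O(u) + w(-7)) = √((-3 + (-24)² - 25*(-24)) - 47) = √((-3 + 576 + 600) - 47) = √(1173 - 47) = √1126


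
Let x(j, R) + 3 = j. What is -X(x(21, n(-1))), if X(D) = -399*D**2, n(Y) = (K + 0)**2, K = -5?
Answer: 129276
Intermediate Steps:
n(Y) = 25 (n(Y) = (-5 + 0)**2 = (-5)**2 = 25)
x(j, R) = -3 + j
-X(x(21, n(-1))) = -(-399)*(-3 + 21)**2 = -(-399)*18**2 = -(-399)*324 = -1*(-129276) = 129276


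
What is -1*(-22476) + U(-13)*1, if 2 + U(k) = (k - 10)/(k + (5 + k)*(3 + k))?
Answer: 1505735/67 ≈ 22474.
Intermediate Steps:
U(k) = -2 + (-10 + k)/(k + (3 + k)*(5 + k)) (U(k) = -2 + (k - 10)/(k + (5 + k)*(3 + k)) = -2 + (-10 + k)/(k + (3 + k)*(5 + k)))
-1*(-22476) + U(-13)*1 = -1*(-22476) + ((-40 - 17*(-13) - 2*(-13)**2)/(15 + (-13)**2 + 9*(-13)))*1 = 22476 + ((-40 + 221 - 2*169)/(15 + 169 - 117))*1 = 22476 + ((-40 + 221 - 338)/67)*1 = 22476 + ((1/67)*(-157))*1 = 22476 - 157/67*1 = 22476 - 157/67 = 1505735/67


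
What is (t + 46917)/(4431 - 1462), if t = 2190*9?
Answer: 66627/2969 ≈ 22.441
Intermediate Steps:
t = 19710
(t + 46917)/(4431 - 1462) = (19710 + 46917)/(4431 - 1462) = 66627/2969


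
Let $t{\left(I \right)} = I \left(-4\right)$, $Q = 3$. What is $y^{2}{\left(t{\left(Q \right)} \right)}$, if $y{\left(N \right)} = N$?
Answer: $144$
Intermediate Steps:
$t{\left(I \right)} = - 4 I$
$y^{2}{\left(t{\left(Q \right)} \right)} = \left(\left(-4\right) 3\right)^{2} = \left(-12\right)^{2} = 144$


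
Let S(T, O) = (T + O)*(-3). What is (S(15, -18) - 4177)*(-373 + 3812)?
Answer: -14333752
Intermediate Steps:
S(T, O) = -3*O - 3*T (S(T, O) = (O + T)*(-3) = -3*O - 3*T)
(S(15, -18) - 4177)*(-373 + 3812) = ((-3*(-18) - 3*15) - 4177)*(-373 + 3812) = ((54 - 45) - 4177)*3439 = (9 - 4177)*3439 = -4168*3439 = -14333752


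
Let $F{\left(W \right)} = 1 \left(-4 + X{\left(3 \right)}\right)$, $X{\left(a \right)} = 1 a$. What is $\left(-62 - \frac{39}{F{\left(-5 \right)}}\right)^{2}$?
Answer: $529$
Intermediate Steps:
$X{\left(a \right)} = a$
$F{\left(W \right)} = -1$ ($F{\left(W \right)} = 1 \left(-4 + 3\right) = 1 \left(-1\right) = -1$)
$\left(-62 - \frac{39}{F{\left(-5 \right)}}\right)^{2} = \left(-62 - \frac{39}{-1}\right)^{2} = \left(-62 - -39\right)^{2} = \left(-62 + 39\right)^{2} = \left(-23\right)^{2} = 529$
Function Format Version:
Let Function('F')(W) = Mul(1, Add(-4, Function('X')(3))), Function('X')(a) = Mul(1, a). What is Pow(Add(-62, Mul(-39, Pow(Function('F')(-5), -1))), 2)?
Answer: 529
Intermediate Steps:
Function('X')(a) = a
Function('F')(W) = -1 (Function('F')(W) = Mul(1, Add(-4, 3)) = Mul(1, -1) = -1)
Pow(Add(-62, Mul(-39, Pow(Function('F')(-5), -1))), 2) = Pow(Add(-62, Mul(-39, Pow(-1, -1))), 2) = Pow(Add(-62, Mul(-39, -1)), 2) = Pow(Add(-62, 39), 2) = Pow(-23, 2) = 529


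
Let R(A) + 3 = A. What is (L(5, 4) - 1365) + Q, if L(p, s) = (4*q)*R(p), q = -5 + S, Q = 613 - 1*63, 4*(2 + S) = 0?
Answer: -871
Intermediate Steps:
S = -2 (S = -2 + (¼)*0 = -2 + 0 = -2)
R(A) = -3 + A
Q = 550 (Q = 613 - 63 = 550)
q = -7 (q = -5 - 2 = -7)
L(p, s) = 84 - 28*p (L(p, s) = (4*(-7))*(-3 + p) = -28*(-3 + p) = 84 - 28*p)
(L(5, 4) - 1365) + Q = ((84 - 28*5) - 1365) + 550 = ((84 - 140) - 1365) + 550 = (-56 - 1365) + 550 = -1421 + 550 = -871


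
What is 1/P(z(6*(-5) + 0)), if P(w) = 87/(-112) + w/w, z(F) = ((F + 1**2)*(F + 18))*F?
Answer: 112/25 ≈ 4.4800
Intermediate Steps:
z(F) = F*(1 + F)*(18 + F) (z(F) = ((F + 1)*(18 + F))*F = ((1 + F)*(18 + F))*F = F*(1 + F)*(18 + F))
P(w) = 25/112 (P(w) = 87*(-1/112) + 1 = -87/112 + 1 = 25/112)
1/P(z(6*(-5) + 0)) = 1/(25/112) = 112/25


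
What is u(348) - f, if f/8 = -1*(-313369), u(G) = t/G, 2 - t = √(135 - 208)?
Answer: -436209647/174 - I*√73/348 ≈ -2.507e+6 - 0.024552*I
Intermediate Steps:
t = 2 - I*√73 (t = 2 - √(135 - 208) = 2 - √(-73) = 2 - I*√73 ≈ 2.0 - 8.544*I)
u(G) = (2 - I*√73)/G
f = 2506952 (f = 8*(-1*(-313369)) = 8*313369 = 2506952)
u(348) - f = (2 - I*√73)/348 - 1*2506952 = (2 - I*√73)/348 - 2506952 = (1/174 - I*√73/348) - 2506952 = -436209647/174 - I*√73/348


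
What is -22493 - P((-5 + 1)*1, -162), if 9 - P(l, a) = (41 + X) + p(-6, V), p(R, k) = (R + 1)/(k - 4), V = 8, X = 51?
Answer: -89645/4 ≈ -22411.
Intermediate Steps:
p(R, k) = (1 + R)/(-4 + k)
P(l, a) = -327/4 (P(l, a) = 9 - ((41 + 51) + (1 - 6)/(-4 + 8)) = 9 - (92 - 5/4) = 9 - 1*363/4 = 9 - 363/4 = -327/4)
-22493 - P((-5 + 1)*1, -162) = -22493 - 1*(-327/4) = -22493 + 327/4 = -89645/4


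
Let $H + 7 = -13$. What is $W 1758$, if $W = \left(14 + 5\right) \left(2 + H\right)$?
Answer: $-601236$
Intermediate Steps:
$H = -20$ ($H = -7 - 13 = -20$)
$W = -342$ ($W = \left(14 + 5\right) \left(2 - 20\right) = 19 \left(-18\right) = -342$)
$W 1758 = \left(-342\right) 1758 = -601236$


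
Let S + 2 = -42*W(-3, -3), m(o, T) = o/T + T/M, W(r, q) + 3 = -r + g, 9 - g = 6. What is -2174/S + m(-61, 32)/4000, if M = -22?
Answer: 23912817/1408000 ≈ 16.984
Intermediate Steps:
g = 3 (g = 9 - 1*6 = 9 - 6 = 3)
W(r, q) = -r (W(r, q) = -3 + (-r + 3) = -3 + (3 - r) = -r)
m(o, T) = -T/22 + o/T (m(o, T) = o/T + T/(-22) = o/T + T*(-1/22) = o/T - T/22 = -T/22 + o/T)
S = -128 (S = -2 - (-42)*(-3) = -2 - 42*3 = -2 - 126 = -128)
-2174/S + m(-61, 32)/4000 = -2174/(-128) + (-1/22*32 - 61/32)/4000 = -2174*(-1/128) + (-16/11 - 61*1/32)*(1/4000) = 1087/64 + (-16/11 - 61/32)*(1/4000) = 1087/64 - 1183/352*1/4000 = 1087/64 - 1183/1408000 = 23912817/1408000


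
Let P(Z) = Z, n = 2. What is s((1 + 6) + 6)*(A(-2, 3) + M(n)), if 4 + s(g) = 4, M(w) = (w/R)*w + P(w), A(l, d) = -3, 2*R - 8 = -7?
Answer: 0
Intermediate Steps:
R = ½ (R = 4 + (½)*(-7) = 4 - 7/2 = ½ ≈ 0.50000)
M(w) = w + 2*w² (M(w) = (w/(½))*w + w = (w*2)*w + w = (2*w)*w + w = 2*w² + w = w + 2*w²)
s(g) = 0 (s(g) = -4 + 4 = 0)
s((1 + 6) + 6)*(A(-2, 3) + M(n)) = 0*(-3 + 2*(1 + 2*2)) = 0*(-3 + 2*(1 + 4)) = 0*(-3 + 2*5) = 0*(-3 + 10) = 0*7 = 0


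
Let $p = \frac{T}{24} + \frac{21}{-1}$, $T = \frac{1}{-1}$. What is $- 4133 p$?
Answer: $\frac{2087165}{24} \approx 86965.0$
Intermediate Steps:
$T = -1$
$p = - \frac{505}{24}$ ($p = - \frac{1}{24} + \frac{21}{-1} = \left(-1\right) \frac{1}{24} + 21 \left(-1\right) = - \frac{1}{24} - 21 = - \frac{505}{24} \approx -21.042$)
$- 4133 p = \left(-4133\right) \left(- \frac{505}{24}\right) = \frac{2087165}{24}$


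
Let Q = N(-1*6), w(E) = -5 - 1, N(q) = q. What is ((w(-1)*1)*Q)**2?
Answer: 1296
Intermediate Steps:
w(E) = -6
Q = -6 (Q = -1*6 = -6)
((w(-1)*1)*Q)**2 = (-6*1*(-6))**2 = (-6*(-6))**2 = 36**2 = 1296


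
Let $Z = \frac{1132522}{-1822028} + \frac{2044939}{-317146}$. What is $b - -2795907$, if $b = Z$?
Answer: $\frac{201950959652518164}{72231111511} \approx 2.7959 \cdot 10^{6}$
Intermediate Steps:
$Z = - \frac{510638867313}{72231111511}$ ($Z = 1132522 \left(- \frac{1}{1822028}\right) + 2044939 \left(- \frac{1}{317146}\right) = - \frac{566261}{911014} - \frac{2044939}{317146} = - \frac{510638867313}{72231111511} \approx -7.0695$)
$b = - \frac{510638867313}{72231111511} \approx -7.0695$
$b - -2795907 = - \frac{510638867313}{72231111511} - -2795907 = - \frac{510638867313}{72231111511} + 2795907 = \frac{201950959652518164}{72231111511}$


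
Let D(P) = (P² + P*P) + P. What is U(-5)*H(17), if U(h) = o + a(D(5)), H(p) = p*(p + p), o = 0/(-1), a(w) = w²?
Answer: 1748450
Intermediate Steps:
D(P) = P + 2*P² (D(P) = (P² + P²) + P = 2*P² + P = P + 2*P²)
o = 0 (o = 0*(-1) = 0)
H(p) = 2*p² (H(p) = p*(2*p) = 2*p²)
U(h) = 3025 (U(h) = 0 + (5*(1 + 2*5))² = 0 + (5*(1 + 10))² = 0 + (5*11)² = 0 + 55² = 0 + 3025 = 3025)
U(-5)*H(17) = 3025*(2*17²) = 3025*(2*289) = 3025*578 = 1748450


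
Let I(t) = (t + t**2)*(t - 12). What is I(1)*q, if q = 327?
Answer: -7194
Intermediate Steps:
I(t) = (-12 + t)*(t + t**2) (I(t) = (t + t**2)*(-12 + t) = (-12 + t)*(t + t**2))
I(1)*q = (1*(-12 + 1**2 - 11*1))*327 = (1*(-12 + 1 - 11))*327 = (1*(-22))*327 = -22*327 = -7194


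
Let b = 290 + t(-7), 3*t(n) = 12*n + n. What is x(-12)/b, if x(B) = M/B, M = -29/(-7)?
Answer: -29/21812 ≈ -0.0013295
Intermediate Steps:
M = 29/7 (M = -29*(-1/7) = 29/7 ≈ 4.1429)
t(n) = 13*n/3 (t(n) = (12*n + n)/3 = (13*n)/3 = 13*n/3)
x(B) = 29/(7*B)
b = 779/3 (b = 290 + (13/3)*(-7) = 290 - 91/3 = 779/3 ≈ 259.67)
x(-12)/b = ((29/7)/(-12))/(779/3) = ((29/7)*(-1/12))*(3/779) = -29/84*3/779 = -29/21812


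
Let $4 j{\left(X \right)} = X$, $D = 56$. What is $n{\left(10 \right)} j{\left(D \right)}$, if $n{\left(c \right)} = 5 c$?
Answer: $700$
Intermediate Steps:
$j{\left(X \right)} = \frac{X}{4}$
$n{\left(10 \right)} j{\left(D \right)} = 5 \cdot 10 \cdot \frac{1}{4} \cdot 56 = 50 \cdot 14 = 700$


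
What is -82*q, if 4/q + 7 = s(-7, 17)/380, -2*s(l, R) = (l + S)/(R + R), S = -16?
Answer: 8475520/180857 ≈ 46.863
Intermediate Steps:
s(l, R) = -(-16 + l)/(4*R) (s(l, R) = -(l - 16)/(2*(R + R)) = -(-16 + l)/(2*(2*R)) = -(-16 + l)*1/(2*R)/2 = -(-16 + l)/(4*R))
q = -103360/180857 (q = 4/(-7 + ((¼)*(16 - 1*(-7))/17)/380) = 4/(-7 + ((¼)*(1/17)*(16 + 7))*(1/380)) = 4/(-7 + ((¼)*(1/17)*23)*(1/380)) = 4/(-7 + (23/68)*(1/380)) = 4/(-7 + 23/25840) = 4/(-180857/25840) = 4*(-25840/180857) = -103360/180857 ≈ -0.57150)
-82*q = -82*(-103360/180857) = 8475520/180857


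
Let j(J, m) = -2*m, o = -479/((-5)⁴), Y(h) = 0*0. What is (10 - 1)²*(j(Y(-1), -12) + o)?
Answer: 1176201/625 ≈ 1881.9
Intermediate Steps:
Y(h) = 0
o = -479/625 ≈ -0.76640
(10 - 1)²*(j(Y(-1), -12) + o) = (10 - 1)²*(-2*(-12) - 479/625) = 9²*(24 - 479/625) = 81*(14521/625) = 1176201/625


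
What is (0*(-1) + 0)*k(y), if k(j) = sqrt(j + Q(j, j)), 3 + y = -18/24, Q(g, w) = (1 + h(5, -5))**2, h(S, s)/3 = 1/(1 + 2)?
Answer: 0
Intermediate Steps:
h(S, s) = 1 (h(S, s) = 3/(1 + 2) = 3/3 = 3*(1/3) = 1)
Q(g, w) = 4 (Q(g, w) = (1 + 1)**2 = 2**2 = 4)
y = -15/4 (y = -3 - 18/24 = -3 - 18*1/24 = -3 - 3/4 = -15/4 ≈ -3.7500)
k(j) = sqrt(4 + j) (k(j) = sqrt(j + 4) = sqrt(4 + j))
(0*(-1) + 0)*k(y) = (0*(-1) + 0)*sqrt(4 - 15/4) = (0 + 0)*sqrt(1/4) = 0*(1/2) = 0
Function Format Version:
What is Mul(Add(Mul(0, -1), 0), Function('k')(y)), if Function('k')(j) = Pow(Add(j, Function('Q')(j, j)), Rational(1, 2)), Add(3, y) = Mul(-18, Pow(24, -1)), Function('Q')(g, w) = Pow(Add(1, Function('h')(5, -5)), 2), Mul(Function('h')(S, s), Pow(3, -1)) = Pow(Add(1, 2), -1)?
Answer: 0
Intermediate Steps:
Function('h')(S, s) = 1 (Function('h')(S, s) = Mul(3, Pow(Add(1, 2), -1)) = Mul(3, Pow(3, -1)) = Mul(3, Rational(1, 3)) = 1)
Function('Q')(g, w) = 4 (Function('Q')(g, w) = Pow(Add(1, 1), 2) = Pow(2, 2) = 4)
y = Rational(-15, 4) (y = Add(-3, Mul(-18, Pow(24, -1))) = Add(-3, Mul(-18, Rational(1, 24))) = Add(-3, Rational(-3, 4)) = Rational(-15, 4) ≈ -3.7500)
Function('k')(j) = Pow(Add(4, j), Rational(1, 2)) (Function('k')(j) = Pow(Add(j, 4), Rational(1, 2)) = Pow(Add(4, j), Rational(1, 2)))
Mul(Add(Mul(0, -1), 0), Function('k')(y)) = Mul(Add(Mul(0, -1), 0), Pow(Add(4, Rational(-15, 4)), Rational(1, 2))) = Mul(Add(0, 0), Pow(Rational(1, 4), Rational(1, 2))) = Mul(0, Rational(1, 2)) = 0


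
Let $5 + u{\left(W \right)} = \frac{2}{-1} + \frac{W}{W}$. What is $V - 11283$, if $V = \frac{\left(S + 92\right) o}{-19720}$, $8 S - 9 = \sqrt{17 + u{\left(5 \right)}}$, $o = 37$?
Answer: $- \frac{356006729}{31552} - \frac{37 \sqrt{11}}{157760} \approx -11283.0$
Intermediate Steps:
$u{\left(W \right)} = -6$ ($u{\left(W \right)} = -5 + \left(\frac{2}{-1} + \frac{W}{W}\right) = -5 + \left(2 \left(-1\right) + 1\right) = -5 + \left(-2 + 1\right) = -5 - 1 = -6$)
$S = \frac{9}{8} + \frac{\sqrt{11}}{8}$ ($S = \frac{9}{8} + \frac{\sqrt{17 - 6}}{8} = \frac{9}{8} + \frac{\sqrt{11}}{8} \approx 1.5396$)
$V = - \frac{5513}{31552} - \frac{37 \sqrt{11}}{157760}$ ($V = \frac{\left(\left(\frac{9}{8} + \frac{\sqrt{11}}{8}\right) + 92\right) 37}{-19720} = \left(\frac{745}{8} + \frac{\sqrt{11}}{8}\right) 37 \left(- \frac{1}{19720}\right) = \left(\frac{27565}{8} + \frac{37 \sqrt{11}}{8}\right) \left(- \frac{1}{19720}\right) = - \frac{5513}{31552} - \frac{37 \sqrt{11}}{157760} \approx -0.17551$)
$V - 11283 = \left(- \frac{5513}{31552} - \frac{37 \sqrt{11}}{157760}\right) - 11283 = - \frac{356006729}{31552} - \frac{37 \sqrt{11}}{157760}$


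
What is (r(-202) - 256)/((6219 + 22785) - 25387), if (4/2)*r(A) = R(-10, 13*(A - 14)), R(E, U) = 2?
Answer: -255/3617 ≈ -0.070500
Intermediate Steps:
r(A) = 1 (r(A) = (½)*2 = 1)
(r(-202) - 256)/((6219 + 22785) - 25387) = (1 - 256)/((6219 + 22785) - 25387) = -255/(29004 - 25387) = -255/3617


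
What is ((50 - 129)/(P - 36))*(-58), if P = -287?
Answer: -4582/323 ≈ -14.186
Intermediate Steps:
((50 - 129)/(P - 36))*(-58) = ((50 - 129)/(-287 - 36))*(-58) = -79/(-323)*(-58) = -79*(-1/323)*(-58) = (79/323)*(-58) = -4582/323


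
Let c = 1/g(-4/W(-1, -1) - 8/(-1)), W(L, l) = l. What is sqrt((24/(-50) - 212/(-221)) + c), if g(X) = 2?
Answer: sqrt(4782882)/2210 ≈ 0.98958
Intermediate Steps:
c = 1/2 ≈ 0.50000
sqrt((24/(-50) - 212/(-221)) + c) = sqrt((24/(-50) - 212/(-221)) + 1/2) = sqrt((24*(-1/50) - 212*(-1/221)) + 1/2) = sqrt((-12/25 + 212/221) + 1/2) = sqrt(2648/5525 + 1/2) = sqrt(10821/11050) = sqrt(4782882)/2210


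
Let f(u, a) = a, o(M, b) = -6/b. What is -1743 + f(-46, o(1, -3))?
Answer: -1741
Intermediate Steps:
-1743 + f(-46, o(1, -3)) = -1743 - 6/(-3) = -1743 - 6*(-⅓) = -1743 + 2 = -1741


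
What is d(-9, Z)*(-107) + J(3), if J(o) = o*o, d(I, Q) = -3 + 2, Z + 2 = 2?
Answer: 116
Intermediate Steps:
Z = 0 (Z = -2 + 2 = 0)
d(I, Q) = -1
J(o) = o²
d(-9, Z)*(-107) + J(3) = -1*(-107) + 3² = 107 + 9 = 116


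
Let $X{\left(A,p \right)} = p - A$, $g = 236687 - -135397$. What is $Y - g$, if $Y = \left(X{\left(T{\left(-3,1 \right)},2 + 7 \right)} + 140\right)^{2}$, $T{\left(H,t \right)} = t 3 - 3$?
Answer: $-349883$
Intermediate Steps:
$g = 372084$ ($g = 236687 + 135397 = 372084$)
$T{\left(H,t \right)} = -3 + 3 t$ ($T{\left(H,t \right)} = 3 t - 3 = -3 + 3 t$)
$Y = 22201$ ($Y = \left(\left(\left(2 + 7\right) - \left(-3 + 3 \cdot 1\right)\right) + 140\right)^{2} = \left(\left(9 - \left(-3 + 3\right)\right) + 140\right)^{2} = \left(\left(9 - 0\right) + 140\right)^{2} = \left(\left(9 + 0\right) + 140\right)^{2} = \left(9 + 140\right)^{2} = 149^{2} = 22201$)
$Y - g = 22201 - 372084 = -349883$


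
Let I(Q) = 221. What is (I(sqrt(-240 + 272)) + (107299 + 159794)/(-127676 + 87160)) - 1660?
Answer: -58569617/40516 ≈ -1445.6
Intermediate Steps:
(I(sqrt(-240 + 272)) + (107299 + 159794)/(-127676 + 87160)) - 1660 = (221 + (107299 + 159794)/(-127676 + 87160)) - 1660 = (221 + 267093/(-40516)) - 1660 = (221 + 267093*(-1/40516)) - 1660 = (221 - 267093/40516) - 1660 = 8686943/40516 - 1660 = -58569617/40516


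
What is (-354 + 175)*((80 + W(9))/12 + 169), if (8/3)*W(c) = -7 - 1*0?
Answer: -3014897/96 ≈ -31405.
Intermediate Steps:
W(c) = -21/8 (W(c) = 3*(-7 - 1*0)/8 = 3*(-7 + 0)/8 = (3/8)*(-7) = -21/8)
(-354 + 175)*((80 + W(9))/12 + 169) = (-354 + 175)*((80 - 21/8)/12 + 169) = -179*((619/8)*(1/12) + 169) = -179*(619/96 + 169) = -179*16843/96 = -3014897/96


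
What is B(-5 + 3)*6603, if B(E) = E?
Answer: -13206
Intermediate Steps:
B(-5 + 3)*6603 = (-5 + 3)*6603 = -2*6603 = -13206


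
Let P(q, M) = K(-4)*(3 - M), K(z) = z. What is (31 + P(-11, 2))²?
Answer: 729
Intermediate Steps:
P(q, M) = -12 + 4*M (P(q, M) = -4*(3 - M) = -12 + 4*M)
(31 + P(-11, 2))² = (31 + (-12 + 4*2))² = (31 + (-12 + 8))² = (31 - 4)² = 27² = 729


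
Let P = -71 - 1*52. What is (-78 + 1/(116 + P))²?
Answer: 299209/49 ≈ 6106.3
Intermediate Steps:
P = -123 (P = -71 - 52 = -123)
(-78 + 1/(116 + P))² = (-78 + 1/(116 - 123))² = (-78 + 1/(-7))² = (-78 - ⅐)² = (-547/7)² = 299209/49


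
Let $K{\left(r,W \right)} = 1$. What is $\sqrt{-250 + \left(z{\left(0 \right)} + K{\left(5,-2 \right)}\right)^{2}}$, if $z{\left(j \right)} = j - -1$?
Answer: $i \sqrt{246} \approx 15.684 i$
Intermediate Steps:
$z{\left(j \right)} = 1 + j$ ($z{\left(j \right)} = j + 1 = 1 + j$)
$\sqrt{-250 + \left(z{\left(0 \right)} + K{\left(5,-2 \right)}\right)^{2}} = \sqrt{-250 + \left(\left(1 + 0\right) + 1\right)^{2}} = \sqrt{-250 + \left(1 + 1\right)^{2}} = \sqrt{-250 + 2^{2}} = \sqrt{-250 + 4} = \sqrt{-246} = i \sqrt{246}$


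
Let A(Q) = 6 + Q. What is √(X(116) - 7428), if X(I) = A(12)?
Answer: I*√7410 ≈ 86.081*I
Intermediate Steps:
X(I) = 18 (X(I) = 6 + 12 = 18)
√(X(116) - 7428) = √(18 - 7428) = √(-7410) = I*√7410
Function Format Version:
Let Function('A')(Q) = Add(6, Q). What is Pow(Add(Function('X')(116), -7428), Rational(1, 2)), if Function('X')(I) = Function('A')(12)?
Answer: Mul(I, Pow(7410, Rational(1, 2))) ≈ Mul(86.081, I)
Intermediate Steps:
Function('X')(I) = 18 (Function('X')(I) = Add(6, 12) = 18)
Pow(Add(Function('X')(116), -7428), Rational(1, 2)) = Pow(Add(18, -7428), Rational(1, 2)) = Pow(-7410, Rational(1, 2)) = Mul(I, Pow(7410, Rational(1, 2)))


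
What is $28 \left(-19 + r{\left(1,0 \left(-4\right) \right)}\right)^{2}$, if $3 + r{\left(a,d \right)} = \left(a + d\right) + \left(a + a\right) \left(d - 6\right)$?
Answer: $30492$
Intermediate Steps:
$r{\left(a,d \right)} = -3 + a + d + 2 a \left(-6 + d\right)$ ($r{\left(a,d \right)} = -3 + \left(\left(a + d\right) + \left(a + a\right) \left(d - 6\right)\right) = -3 + \left(\left(a + d\right) + 2 a \left(d - 6\right)\right) = -3 + \left(\left(a + d\right) + 2 a \left(-6 + d\right)\right) = -3 + \left(a + d + 2 a \left(-6 + d\right)\right) = -3 + a + d + 2 a \left(-6 + d\right)$)
$28 \left(-19 + r{\left(1,0 \left(-4\right) \right)}\right)^{2} = 28 \left(-19 + \left(-3 + 0 \left(-4\right) - 11 + 2 \cdot 1 \cdot 0 \left(-4\right)\right)\right)^{2} = 28 \left(-19 + \left(-3 + 0 - 11 + 2 \cdot 1 \cdot 0\right)\right)^{2} = 28 \left(-19 + \left(-3 + 0 - 11 + 0\right)\right)^{2} = 28 \left(-19 - 14\right)^{2} = 28 \left(-33\right)^{2} = 28 \cdot 1089 = 30492$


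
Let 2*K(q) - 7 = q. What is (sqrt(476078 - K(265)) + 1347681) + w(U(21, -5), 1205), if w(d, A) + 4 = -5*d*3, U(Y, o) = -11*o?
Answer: 1346852 + sqrt(475942) ≈ 1.3475e+6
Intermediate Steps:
K(q) = 7/2 + q/2
w(d, A) = -4 - 15*d (w(d, A) = -4 - 5*d*3 = -4 - 15*d)
(sqrt(476078 - K(265)) + 1347681) + w(U(21, -5), 1205) = (sqrt(476078 - (7/2 + (1/2)*265)) + 1347681) + (-4 - (-165)*(-5)) = (sqrt(476078 - (7/2 + 265/2)) + 1347681) + (-4 - 15*55) = (sqrt(476078 - 1*136) + 1347681) + (-4 - 825) = (sqrt(476078 - 136) + 1347681) - 829 = (sqrt(475942) + 1347681) - 829 = (1347681 + sqrt(475942)) - 829 = 1346852 + sqrt(475942)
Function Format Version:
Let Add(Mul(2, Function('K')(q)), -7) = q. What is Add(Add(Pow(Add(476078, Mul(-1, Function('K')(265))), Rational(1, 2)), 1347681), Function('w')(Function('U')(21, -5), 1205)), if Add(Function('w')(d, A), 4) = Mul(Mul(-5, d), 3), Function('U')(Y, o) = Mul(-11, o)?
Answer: Add(1346852, Pow(475942, Rational(1, 2))) ≈ 1.3475e+6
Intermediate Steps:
Function('K')(q) = Add(Rational(7, 2), Mul(Rational(1, 2), q))
Function('w')(d, A) = Add(-4, Mul(-15, d)) (Function('w')(d, A) = Add(-4, Mul(Mul(-5, d), 3)) = Add(-4, Mul(-15, d)))
Add(Add(Pow(Add(476078, Mul(-1, Function('K')(265))), Rational(1, 2)), 1347681), Function('w')(Function('U')(21, -5), 1205)) = Add(Add(Pow(Add(476078, Mul(-1, Add(Rational(7, 2), Mul(Rational(1, 2), 265)))), Rational(1, 2)), 1347681), Add(-4, Mul(-15, Mul(-11, -5)))) = Add(Add(Pow(Add(476078, Mul(-1, Add(Rational(7, 2), Rational(265, 2)))), Rational(1, 2)), 1347681), Add(-4, Mul(-15, 55))) = Add(Add(Pow(Add(476078, Mul(-1, 136)), Rational(1, 2)), 1347681), Add(-4, -825)) = Add(Add(Pow(Add(476078, -136), Rational(1, 2)), 1347681), -829) = Add(Add(Pow(475942, Rational(1, 2)), 1347681), -829) = Add(Add(1347681, Pow(475942, Rational(1, 2))), -829) = Add(1346852, Pow(475942, Rational(1, 2)))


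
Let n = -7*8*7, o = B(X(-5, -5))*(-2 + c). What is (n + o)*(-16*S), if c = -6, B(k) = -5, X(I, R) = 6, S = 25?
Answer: 140800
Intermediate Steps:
o = 40 (o = -5*(-2 - 6) = -5*(-8) = 40)
n = -392 (n = -56*7 = -392)
(n + o)*(-16*S) = (-392 + 40)*(-16*25) = -352*(-400) = 140800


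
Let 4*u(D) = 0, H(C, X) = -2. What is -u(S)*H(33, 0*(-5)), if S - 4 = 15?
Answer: 0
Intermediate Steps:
S = 19 (S = 4 + 15 = 19)
u(D) = 0 (u(D) = (1/4)*0 = 0)
-u(S)*H(33, 0*(-5)) = -0*(-2) = -1*0 = 0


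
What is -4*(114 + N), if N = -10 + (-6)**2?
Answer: -560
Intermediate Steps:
N = 26 (N = -10 + 36 = 26)
-4*(114 + N) = -4*(114 + 26) = -4*140 = -560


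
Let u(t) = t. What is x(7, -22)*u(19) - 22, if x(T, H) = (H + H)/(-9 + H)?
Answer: 154/31 ≈ 4.9677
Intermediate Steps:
x(T, H) = 2*H/(-9 + H) (x(T, H) = (2*H)/(-9 + H) = 2*H/(-9 + H))
x(7, -22)*u(19) - 22 = (2*(-22)/(-9 - 22))*19 - 22 = (2*(-22)/(-31))*19 - 22 = (2*(-22)*(-1/31))*19 - 22 = (44/31)*19 - 22 = 836/31 - 22 = 154/31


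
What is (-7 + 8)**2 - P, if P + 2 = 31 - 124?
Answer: 96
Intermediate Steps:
P = -95 (P = -2 + (31 - 124) = -2 - 93 = -95)
(-7 + 8)**2 - P = (-7 + 8)**2 - 1*(-95) = 1**2 + 95 = 1 + 95 = 96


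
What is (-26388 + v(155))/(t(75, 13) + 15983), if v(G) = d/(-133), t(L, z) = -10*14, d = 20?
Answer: -3509624/2107119 ≈ -1.6656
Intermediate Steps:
t(L, z) = -140
v(G) = -20/133 (v(G) = 20/(-133) = 20*(-1/133) = -20/133)
(-26388 + v(155))/(t(75, 13) + 15983) = (-26388 - 20/133)/(-140 + 15983) = -3509624/133/15843 = -3509624/133*1/15843 = -3509624/2107119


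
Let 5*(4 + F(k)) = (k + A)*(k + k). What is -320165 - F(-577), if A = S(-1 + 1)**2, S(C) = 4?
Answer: -2248199/5 ≈ -4.4964e+5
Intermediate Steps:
A = 16 (A = 4**2 = 16)
F(k) = -4 + 2*k*(16 + k)/5 (F(k) = -4 + ((k + 16)*(k + k))/5 = -4 + ((16 + k)*(2*k))/5 = -4 + (2*k*(16 + k))/5 = -4 + 2*k*(16 + k)/5)
-320165 - F(-577) = -320165 - (-4 + (2/5)*(-577)**2 + (32/5)*(-577)) = -320165 - (-4 + (2/5)*332929 - 18464/5) = -320165 - (-4 + 665858/5 - 18464/5) = -320165 - 1*647374/5 = -320165 - 647374/5 = -2248199/5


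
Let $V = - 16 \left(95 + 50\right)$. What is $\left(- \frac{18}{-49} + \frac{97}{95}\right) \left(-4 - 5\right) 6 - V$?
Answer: $\frac{10450598}{4655} \approx 2245.0$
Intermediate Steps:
$V = -2320$ ($V = \left(-16\right) 145 = -2320$)
$\left(- \frac{18}{-49} + \frac{97}{95}\right) \left(-4 - 5\right) 6 - V = \left(- \frac{18}{-49} + \frac{97}{95}\right) \left(-4 - 5\right) 6 - -2320 = \left(\left(-18\right) \left(- \frac{1}{49}\right) + 97 \cdot \frac{1}{95}\right) \left(\left(-9\right) 6\right) + 2320 = \left(\frac{18}{49} + \frac{97}{95}\right) \left(-54\right) + 2320 = \frac{6463}{4655} \left(-54\right) + 2320 = - \frac{349002}{4655} + 2320 = \frac{10450598}{4655}$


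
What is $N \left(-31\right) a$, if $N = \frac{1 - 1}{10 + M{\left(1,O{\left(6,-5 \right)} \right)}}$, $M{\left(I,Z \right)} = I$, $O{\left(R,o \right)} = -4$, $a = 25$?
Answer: $0$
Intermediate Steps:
$N = 0$ ($N = \frac{1 - 1}{10 + 1} = \frac{0}{11} = 0 \cdot \frac{1}{11} = 0$)
$N \left(-31\right) a = 0 \left(-31\right) 25 = 0 \cdot 25 = 0$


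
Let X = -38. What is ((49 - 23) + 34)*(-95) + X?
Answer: -5738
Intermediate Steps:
((49 - 23) + 34)*(-95) + X = ((49 - 23) + 34)*(-95) - 38 = (26 + 34)*(-95) - 38 = 60*(-95) - 38 = -5700 - 38 = -5738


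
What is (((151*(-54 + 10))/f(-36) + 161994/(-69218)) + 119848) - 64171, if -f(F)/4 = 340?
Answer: 655184546189/11767060 ≈ 55680.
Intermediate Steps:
f(F) = -1360 (f(F) = -4*340 = -1360)
(((151*(-54 + 10))/f(-36) + 161994/(-69218)) + 119848) - 64171 = (((151*(-54 + 10))/(-1360) + 161994/(-69218)) + 119848) - 64171 = (((151*(-44))*(-1/1360) + 161994*(-1/69218)) + 119848) - 64171 = ((-6644*(-1/1360) - 80997/34609) + 119848) - 64171 = ((1661/340 - 80997/34609) + 119848) - 64171 = (29946569/11767060 + 119848) - 64171 = 1410288553449/11767060 - 64171 = 655184546189/11767060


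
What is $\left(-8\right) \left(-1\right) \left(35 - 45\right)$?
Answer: $-80$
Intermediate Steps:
$\left(-8\right) \left(-1\right) \left(35 - 45\right) = 8 \left(-10\right) = -80$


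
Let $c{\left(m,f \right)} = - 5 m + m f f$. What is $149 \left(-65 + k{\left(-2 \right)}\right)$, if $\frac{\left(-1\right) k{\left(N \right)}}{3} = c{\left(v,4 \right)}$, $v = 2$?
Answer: $-19519$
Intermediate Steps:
$c{\left(m,f \right)} = - 5 m + m f^{2}$ ($c{\left(m,f \right)} = - 5 m + f m f = - 5 m + m f^{2}$)
$k{\left(N \right)} = -66$ ($k{\left(N \right)} = - 3 \cdot 2 \left(-5 + 4^{2}\right) = - 3 \cdot 2 \left(-5 + 16\right) = - 3 \cdot 2 \cdot 11 = \left(-3\right) 22 = -66$)
$149 \left(-65 + k{\left(-2 \right)}\right) = 149 \left(-65 - 66\right) = 149 \left(-131\right) = -19519$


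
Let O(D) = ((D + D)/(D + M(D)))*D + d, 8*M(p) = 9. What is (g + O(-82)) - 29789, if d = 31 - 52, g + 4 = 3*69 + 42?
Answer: -19236139/647 ≈ -29731.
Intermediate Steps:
M(p) = 9/8 (M(p) = (⅛)*9 = 9/8)
g = 245 (g = -4 + (3*69 + 42) = -4 + (207 + 42) = -4 + 249 = 245)
d = -21
O(D) = -21 + 2*D²/(9/8 + D) (O(D) = ((D + D)/(D + 9/8))*D - 21 = ((2*D)/(9/8 + D))*D - 21 = (2*D/(9/8 + D))*D - 21 = 2*D²/(9/8 + D) - 21 = -21 + 2*D²/(9/8 + D))
(g + O(-82)) - 29789 = (245 + (-189 - 168*(-82) + 16*(-82)²)/(9 + 8*(-82))) - 29789 = (245 + (-189 + 13776 + 16*6724)/(9 - 656)) - 29789 = (245 + (-189 + 13776 + 107584)/(-647)) - 29789 = (245 - 1/647*121171) - 29789 = (245 - 121171/647) - 29789 = 37344/647 - 29789 = -19236139/647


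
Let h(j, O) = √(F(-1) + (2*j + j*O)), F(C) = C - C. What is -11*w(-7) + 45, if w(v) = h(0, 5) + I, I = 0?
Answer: 45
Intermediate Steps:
F(C) = 0
h(j, O) = √(2*j + O*j) (h(j, O) = √(0 + (2*j + j*O)) = √(0 + (2*j + O*j)) = √(2*j + O*j))
w(v) = 0 (w(v) = √(0*(2 + 5)) + 0 = √(0*7) + 0 = √0 + 0 = 0 + 0 = 0)
-11*w(-7) + 45 = -11*0 + 45 = 0 + 45 = 45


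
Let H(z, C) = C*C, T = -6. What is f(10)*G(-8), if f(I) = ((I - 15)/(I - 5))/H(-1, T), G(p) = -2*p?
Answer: -4/9 ≈ -0.44444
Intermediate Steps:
H(z, C) = C**2
f(I) = (-15 + I)/(36*(-5 + I)) (f(I) = ((I - 15)/(I - 5))/((-6)**2) = ((-15 + I)/(-5 + I))/36 = ((-15 + I)/(-5 + I))*(1/36) = (-15 + I)/(36*(-5 + I)))
f(10)*G(-8) = ((-15 + 10)/(36*(-5 + 10)))*(-2*(-8)) = ((1/36)*(-5)/5)*16 = ((1/36)*(1/5)*(-5))*16 = -1/36*16 = -4/9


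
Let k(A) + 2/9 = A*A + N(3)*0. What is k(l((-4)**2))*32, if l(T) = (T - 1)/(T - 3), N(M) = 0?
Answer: 53984/1521 ≈ 35.492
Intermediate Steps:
l(T) = (-1 + T)/(-3 + T)
k(A) = -2/9 + A**2 (k(A) = -2/9 + (A*A + 0*0) = -2/9 + (A**2 + 0) = -2/9 + A**2)
k(l((-4)**2))*32 = (-2/9 + ((-1 + (-4)**2)/(-3 + (-4)**2))**2)*32 = (-2/9 + ((-1 + 16)/(-3 + 16))**2)*32 = (-2/9 + (15/13)**2)*32 = (-2/9 + 225/169)*32 = (1687/1521)*32 = 53984/1521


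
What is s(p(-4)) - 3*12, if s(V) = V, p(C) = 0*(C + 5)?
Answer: -36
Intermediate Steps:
p(C) = 0 (p(C) = 0*(5 + C) = 0)
s(p(-4)) - 3*12 = 0 - 3*12 = 0 - 36 = -36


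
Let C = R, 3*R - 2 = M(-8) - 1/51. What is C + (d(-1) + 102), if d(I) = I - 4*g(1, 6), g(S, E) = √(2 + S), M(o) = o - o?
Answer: 15554/153 - 4*√3 ≈ 94.732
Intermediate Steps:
M(o) = 0
d(I) = I - 4*√3 (d(I) = I - 4*√(2 + 1) = I - 4*√3)
R = 101/153 (R = ⅔ + (0 - 1/51)/3 = ⅔ + (⅓)*(-1/51) = ⅔ - 1/153 = 101/153 ≈ 0.66013)
C = 101/153 ≈ 0.66013
C + (d(-1) + 102) = 101/153 + ((-1 - 4*√3) + 102) = 101/153 + (101 - 4*√3) = 15554/153 - 4*√3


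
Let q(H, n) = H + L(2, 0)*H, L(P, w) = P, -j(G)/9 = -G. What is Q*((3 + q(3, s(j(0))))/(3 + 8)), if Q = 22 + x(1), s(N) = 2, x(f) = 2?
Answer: 288/11 ≈ 26.182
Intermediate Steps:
j(G) = 9*G (j(G) = -(-9)*G = 9*G)
Q = 24 (Q = 22 + 2 = 24)
q(H, n) = 3*H (q(H, n) = H + 2*H = 3*H)
Q*((3 + q(3, s(j(0))))/(3 + 8)) = 24*((3 + 3*3)/(3 + 8)) = 24*((3 + 9)/11) = 24*(12*(1/11)) = 24*(12/11) = 288/11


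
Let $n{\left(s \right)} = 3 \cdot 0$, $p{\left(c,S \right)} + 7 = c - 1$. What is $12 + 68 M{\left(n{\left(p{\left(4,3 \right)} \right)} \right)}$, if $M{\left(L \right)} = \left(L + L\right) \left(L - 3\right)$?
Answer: $12$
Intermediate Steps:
$p{\left(c,S \right)} = -8 + c$ ($p{\left(c,S \right)} = -7 + \left(c - 1\right) = -7 + \left(-1 + c\right) = -8 + c$)
$n{\left(s \right)} = 0$
$M{\left(L \right)} = 2 L \left(-3 + L\right)$
$12 + 68 M{\left(n{\left(p{\left(4,3 \right)} \right)} \right)} = 12 + 68 \cdot 2 \cdot 0 \left(-3 + 0\right) = 12 + 68 \cdot 2 \cdot 0 \left(-3\right) = 12 + 68 \cdot 0 = 12 + 0 = 12$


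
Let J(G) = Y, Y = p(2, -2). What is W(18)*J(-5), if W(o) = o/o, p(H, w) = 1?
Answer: 1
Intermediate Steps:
Y = 1
W(o) = 1
J(G) = 1
W(18)*J(-5) = 1*1 = 1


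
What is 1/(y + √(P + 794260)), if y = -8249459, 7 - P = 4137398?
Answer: -8249459/68053577135812 - 3*I*√371459/68053577135812 ≈ -1.2122e-7 - 2.6867e-11*I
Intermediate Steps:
P = -4137391 (P = 7 - 1*4137398 = 7 - 4137398 = -4137391)
1/(y + √(P + 794260)) = 1/(-8249459 + √(-4137391 + 794260)) = 1/(-8249459 + √(-3343131)) = 1/(-8249459 + 3*I*√371459)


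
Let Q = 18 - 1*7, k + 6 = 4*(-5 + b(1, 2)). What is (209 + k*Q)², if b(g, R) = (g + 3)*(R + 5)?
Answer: 1334025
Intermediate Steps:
b(g, R) = (3 + g)*(5 + R)
k = 86 (k = -6 + 4*(-5 + (15 + 3*2 + 5*1 + 2*1)) = -6 + 4*(-5 + (15 + 6 + 5 + 2)) = -6 + 4*(-5 + 28) = -6 + 4*23 = -6 + 92 = 86)
Q = 11 (Q = 18 - 7 = 11)
(209 + k*Q)² = (209 + 86*11)² = (209 + 946)² = 1155² = 1334025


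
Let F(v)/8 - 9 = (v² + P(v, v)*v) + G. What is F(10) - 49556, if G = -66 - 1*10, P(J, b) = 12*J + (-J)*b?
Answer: -47692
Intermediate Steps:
P(J, b) = 12*J - J*b
G = -76 (G = -66 - 10 = -76)
F(v) = -536 + 8*v² + 8*v²*(12 - v) (F(v) = 72 + 8*((v² + (v*(12 - v))*v) - 76) = 72 + 8*((v² + v²*(12 - v)) - 76) = 72 + 8*(-76 + v² + v²*(12 - v)) = 72 + (-608 + 8*v² + 8*v²*(12 - v)) = -536 + 8*v² + 8*v²*(12 - v))
F(10) - 49556 = (-536 - 8*10³ + 104*10²) - 49556 = (-536 - 8*1000 + 104*100) - 49556 = (-536 - 8000 + 10400) - 49556 = 1864 - 49556 = -47692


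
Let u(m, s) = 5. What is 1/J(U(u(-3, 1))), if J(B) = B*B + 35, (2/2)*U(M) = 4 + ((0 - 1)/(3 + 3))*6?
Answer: 1/44 ≈ 0.022727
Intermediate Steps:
U(M) = 3 (U(M) = 4 + ((0 - 1)/(3 + 3))*6 = 4 - 1/6*6 = 4 - 1*⅙*6 = 4 - ⅙*6 = 4 - 1 = 3)
J(B) = 35 + B² (J(B) = B² + 35 = 35 + B²)
1/J(U(u(-3, 1))) = 1/(35 + 3²) = 1/(35 + 9) = 1/44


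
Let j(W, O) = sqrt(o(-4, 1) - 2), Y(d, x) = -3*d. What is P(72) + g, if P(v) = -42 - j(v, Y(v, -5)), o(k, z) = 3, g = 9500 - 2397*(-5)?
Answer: 21442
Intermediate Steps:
g = 21485 (g = 9500 + 11985 = 21485)
j(W, O) = 1 (j(W, O) = sqrt(3 - 2) = sqrt(1) = 1)
P(v) = -43 (P(v) = -42 - 1*1 = -42 - 1 = -43)
P(72) + g = -43 + 21485 = 21442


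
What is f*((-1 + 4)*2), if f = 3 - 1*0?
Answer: 18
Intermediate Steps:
f = 3 (f = 3 + 0 = 3)
f*((-1 + 4)*2) = 3*((-1 + 4)*2) = 3*(3*2) = 3*6 = 18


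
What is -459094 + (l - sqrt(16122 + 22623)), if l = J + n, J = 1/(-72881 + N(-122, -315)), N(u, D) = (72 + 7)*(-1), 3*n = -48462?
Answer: -34674094081/72960 - 3*sqrt(4305) ≈ -4.7545e+5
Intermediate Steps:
n = -16154 (n = (1/3)*(-48462) = -16154)
N(u, D) = -79 (N(u, D) = 79*(-1) = -79)
J = -1/72960 (J = 1/(-72881 - 79) = 1/(-72960) = -1/72960 ≈ -1.3706e-5)
l = -1178595841/72960 (l = -1/72960 - 16154 = -1178595841/72960 ≈ -16154.)
-459094 + (l - sqrt(16122 + 22623)) = -459094 + (-1178595841/72960 - sqrt(16122 + 22623)) = -459094 + (-1178595841/72960 - sqrt(38745)) = -459094 + (-1178595841/72960 - 3*sqrt(4305)) = -34674094081/72960 - 3*sqrt(4305)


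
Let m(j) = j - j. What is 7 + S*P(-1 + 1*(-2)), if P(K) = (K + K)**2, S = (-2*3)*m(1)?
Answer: 7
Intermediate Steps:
m(j) = 0
S = 0 (S = -2*3*0 = -6*0 = 0)
P(K) = 4*K**2 (P(K) = (2*K)**2 = 4*K**2)
7 + S*P(-1 + 1*(-2)) = 7 + 0*(4*(-1 + 1*(-2))**2) = 7 + 0*(4*(-1 - 2)**2) = 7 + 0*(4*(-3)**2) = 7 + 0*(4*9) = 7 + 0*36 = 7 + 0 = 7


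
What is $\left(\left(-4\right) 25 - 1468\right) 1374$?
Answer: $-2154432$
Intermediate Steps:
$\left(\left(-4\right) 25 - 1468\right) 1374 = \left(-100 - 1468\right) 1374 = \left(-1568\right) 1374 = -2154432$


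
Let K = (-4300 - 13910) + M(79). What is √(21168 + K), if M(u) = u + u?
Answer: 2*√779 ≈ 55.821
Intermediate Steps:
M(u) = 2*u
K = -18052 (K = (-4300 - 13910) + 2*79 = -18210 + 158 = -18052)
√(21168 + K) = √(21168 - 18052) = √3116 = 2*√779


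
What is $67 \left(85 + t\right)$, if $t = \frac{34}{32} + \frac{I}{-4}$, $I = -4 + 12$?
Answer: $\frac{90115}{16} \approx 5632.2$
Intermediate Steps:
$I = 8$
$t = - \frac{15}{16}$ ($t = \frac{34}{32} + \frac{8}{-4} = 34 \cdot \frac{1}{32} + 8 \left(- \frac{1}{4}\right) = \frac{17}{16} - 2 = - \frac{15}{16} \approx -0.9375$)
$67 \left(85 + t\right) = 67 \left(85 - \frac{15}{16}\right) = 67 \cdot \frac{1345}{16} = \frac{90115}{16}$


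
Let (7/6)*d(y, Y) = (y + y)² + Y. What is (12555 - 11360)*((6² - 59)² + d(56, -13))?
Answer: 94272355/7 ≈ 1.3467e+7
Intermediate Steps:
d(y, Y) = 6*Y/7 + 24*y²/7 (d(y, Y) = 6*((y + y)² + Y)/7 = 6*((2*y)² + Y)/7 = 6*(4*y² + Y)/7 = 6*(Y + 4*y²)/7 = 6*Y/7 + 24*y²/7)
(12555 - 11360)*((6² - 59)² + d(56, -13)) = (12555 - 11360)*((6² - 59)² + ((6/7)*(-13) + (24/7)*56²)) = 1195*((36 - 59)² + (-78/7 + (24/7)*3136)) = 1195*((-23)² + (-78/7 + 10752)) = 1195*(529 + 75186/7) = 1195*(78889/7) = 94272355/7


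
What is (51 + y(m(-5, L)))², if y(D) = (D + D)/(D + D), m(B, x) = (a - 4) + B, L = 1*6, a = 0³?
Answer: 2704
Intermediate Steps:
a = 0
L = 6
m(B, x) = -4 + B (m(B, x) = (0 - 4) + B = -4 + B)
y(D) = 1 (y(D) = (2*D)/((2*D)) = (2*D)*(1/(2*D)) = 1)
(51 + y(m(-5, L)))² = (51 + 1)² = 52² = 2704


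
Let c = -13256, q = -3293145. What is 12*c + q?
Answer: -3452217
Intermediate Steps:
12*c + q = 12*(-13256) - 3293145 = -159072 - 3293145 = -3452217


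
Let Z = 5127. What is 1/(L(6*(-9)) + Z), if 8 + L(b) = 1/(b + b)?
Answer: 108/552851 ≈ 0.00019535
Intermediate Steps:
L(b) = -8 + 1/(2*b) (L(b) = -8 + 1/(b + b) = -8 + 1/(2*b))
1/(L(6*(-9)) + Z) = 1/((-8 + 1/(2*((6*(-9))))) + 5127) = 1/((-8 + (½)/(-54)) + 5127) = 1/((-8 + (½)*(-1/54)) + 5127) = 1/((-8 - 1/108) + 5127) = 1/(-865/108 + 5127) = 1/(552851/108) = 108/552851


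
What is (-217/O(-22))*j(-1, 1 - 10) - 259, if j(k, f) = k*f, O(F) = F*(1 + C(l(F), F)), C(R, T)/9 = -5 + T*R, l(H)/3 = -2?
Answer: -6516559/25168 ≈ -258.92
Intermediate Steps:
l(H) = -6 (l(H) = 3*(-2) = -6)
C(R, T) = -45 + 9*R*T (C(R, T) = 9*(-5 + T*R) = 9*(-5 + R*T) = -45 + 9*R*T)
O(F) = F*(-44 - 54*F) (O(F) = F*(1 + (-45 + 9*(-6)*F)) = F*(1 + (-45 - 54*F)) = F*(-44 - 54*F))
j(k, f) = f*k
(-217/O(-22))*j(-1, 1 - 10) - 259 = (-217*1/(44*(22 + 27*(-22))))*((1 - 10)*(-1)) - 259 = (-217*1/(44*(22 - 594)))*(-9*(-1)) - 259 = -217/((-2*(-22)*(-572)))*9 - 259 = -217/(-25168)*9 - 259 = -217*(-1/25168)*9 - 259 = (217/25168)*9 - 259 = 1953/25168 - 259 = -6516559/25168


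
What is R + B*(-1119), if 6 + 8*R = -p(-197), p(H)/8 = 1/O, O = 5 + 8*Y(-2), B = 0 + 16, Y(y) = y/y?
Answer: -931051/52 ≈ -17905.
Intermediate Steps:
Y(y) = 1
B = 16
O = 13 (O = 5 + 8*1 = 5 + 8 = 13)
p(H) = 8/13
R = -43/52 (R = -3/4 + (-1*8/13)/8 = -3/4 + (1/8)*(-8/13) = -3/4 - 1/13 = -43/52 ≈ -0.82692)
R + B*(-1119) = -43/52 + 16*(-1119) = -43/52 - 17904 = -931051/52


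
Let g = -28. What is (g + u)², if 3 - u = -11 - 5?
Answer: 81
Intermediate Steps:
u = 19 (u = 3 - (-11 - 5) = 3 - 1*(-16) = 3 + 16 = 19)
(g + u)² = (-28 + 19)² = (-9)² = 81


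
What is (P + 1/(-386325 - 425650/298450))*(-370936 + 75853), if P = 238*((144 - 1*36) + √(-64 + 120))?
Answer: -17490446567937156789/2305982438 - 140459508*√14 ≈ -8.1104e+9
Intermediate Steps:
P = 25704 + 476*√14 (P = 238*((144 - 36) + √56) = 238*(108 + 2*√14) = 25704 + 476*√14 ≈ 27485.)
(P + 1/(-386325 - 425650/298450))*(-370936 + 75853) = ((25704 + 476*√14) + 1/(-386325 - 425650/298450))*(-370936 + 75853) = ((25704 + 476*√14) + 1/(-386325 - 425650*1/298450))*(-295083) = ((25704 + 476*√14) + 1/(-386325 - 8513/5969))*(-295083) = ((25704 + 476*√14) + 1/(-2305982438/5969))*(-295083) = ((25704 + 476*√14) - 5969/2305982438)*(-295083) = (59272972580383/2305982438 + 476*√14)*(-295083) = -17490446567937156789/2305982438 - 140459508*√14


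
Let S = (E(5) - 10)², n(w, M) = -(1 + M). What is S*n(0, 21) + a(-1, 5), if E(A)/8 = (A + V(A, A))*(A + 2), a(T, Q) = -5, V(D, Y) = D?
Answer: -6655005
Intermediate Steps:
n(w, M) = -1 - M
E(A) = 16*A*(2 + A) (E(A) = 8*((A + A)*(A + 2)) = 8*((2*A)*(2 + A)) = 8*(2*A*(2 + A)) = 16*A*(2 + A))
S = 302500 (S = (16*5*(2 + 5) - 10)² = (16*5*7 - 10)² = (560 - 10)² = 550² = 302500)
S*n(0, 21) + a(-1, 5) = 302500*(-1 - 1*21) - 5 = 302500*(-1 - 21) - 5 = 302500*(-22) - 5 = -6655000 - 5 = -6655005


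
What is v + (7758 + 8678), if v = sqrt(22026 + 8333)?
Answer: 16436 + sqrt(30359) ≈ 16610.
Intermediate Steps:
v = sqrt(30359) ≈ 174.24
v + (7758 + 8678) = sqrt(30359) + (7758 + 8678) = sqrt(30359) + 16436 = 16436 + sqrt(30359)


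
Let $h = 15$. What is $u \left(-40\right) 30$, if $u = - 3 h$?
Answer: $54000$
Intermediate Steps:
$u = -45$ ($u = \left(-3\right) 15 = -45$)
$u \left(-40\right) 30 = \left(-45\right) \left(-40\right) 30 = 1800 \cdot 30 = 54000$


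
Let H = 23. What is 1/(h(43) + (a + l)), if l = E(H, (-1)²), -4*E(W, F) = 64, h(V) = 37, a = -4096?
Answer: -1/4075 ≈ -0.00024540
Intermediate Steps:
E(W, F) = -16 (E(W, F) = -¼*64 = -16)
l = -16
1/(h(43) + (a + l)) = 1/(37 + (-4096 - 16)) = 1/(37 - 4112) = 1/(-4075) = -1/4075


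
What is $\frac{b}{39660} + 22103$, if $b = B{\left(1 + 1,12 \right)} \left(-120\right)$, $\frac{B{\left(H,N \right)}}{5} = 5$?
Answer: $\frac{14610033}{661} \approx 22103.0$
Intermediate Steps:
$B{\left(H,N \right)} = 25$ ($B{\left(H,N \right)} = 5 \cdot 5 = 25$)
$b = -3000$ ($b = 25 \left(-120\right) = -3000$)
$\frac{b}{39660} + 22103 = - \frac{3000}{39660} + 22103 = \left(-3000\right) \frac{1}{39660} + 22103 = - \frac{50}{661} + 22103 = \frac{14610033}{661}$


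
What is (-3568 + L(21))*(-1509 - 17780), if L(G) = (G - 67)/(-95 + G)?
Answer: 2546012977/37 ≈ 6.8811e+7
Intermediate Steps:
L(G) = (-67 + G)/(-95 + G)
(-3568 + L(21))*(-1509 - 17780) = (-3568 + (-67 + 21)/(-95 + 21))*(-1509 - 17780) = (-3568 - 46/(-74))*(-19289) = (-3568 - 1/74*(-46))*(-19289) = (-3568 + 23/37)*(-19289) = -131993/37*(-19289) = 2546012977/37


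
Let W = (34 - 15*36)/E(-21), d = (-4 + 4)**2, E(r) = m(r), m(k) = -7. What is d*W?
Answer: 0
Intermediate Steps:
E(r) = -7
d = 0 (d = 0**2 = 0)
W = 506/7 (W = (34 - 15*36)/(-7) = (34 - 540)*(-1/7) = -506*(-1/7) = 506/7 ≈ 72.286)
d*W = 0*(506/7) = 0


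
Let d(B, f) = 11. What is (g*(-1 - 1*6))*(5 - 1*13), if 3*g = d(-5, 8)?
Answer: 616/3 ≈ 205.33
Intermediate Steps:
g = 11/3 (g = (⅓)*11 = 11/3 ≈ 3.6667)
(g*(-1 - 1*6))*(5 - 1*13) = (11*(-1 - 1*6)/3)*(5 - 1*13) = (11*(-1 - 6)/3)*(5 - 13) = ((11/3)*(-7))*(-8) = -77/3*(-8) = 616/3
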